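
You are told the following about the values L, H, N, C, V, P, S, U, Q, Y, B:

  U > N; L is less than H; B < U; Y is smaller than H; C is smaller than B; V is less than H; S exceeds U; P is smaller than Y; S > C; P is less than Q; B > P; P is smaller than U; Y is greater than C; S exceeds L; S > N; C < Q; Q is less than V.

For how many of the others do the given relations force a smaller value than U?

From U the given relations immediately reach P, B, N.
From those, C — 4 in total.
Nothing else is reachable below U; 4 in all.

4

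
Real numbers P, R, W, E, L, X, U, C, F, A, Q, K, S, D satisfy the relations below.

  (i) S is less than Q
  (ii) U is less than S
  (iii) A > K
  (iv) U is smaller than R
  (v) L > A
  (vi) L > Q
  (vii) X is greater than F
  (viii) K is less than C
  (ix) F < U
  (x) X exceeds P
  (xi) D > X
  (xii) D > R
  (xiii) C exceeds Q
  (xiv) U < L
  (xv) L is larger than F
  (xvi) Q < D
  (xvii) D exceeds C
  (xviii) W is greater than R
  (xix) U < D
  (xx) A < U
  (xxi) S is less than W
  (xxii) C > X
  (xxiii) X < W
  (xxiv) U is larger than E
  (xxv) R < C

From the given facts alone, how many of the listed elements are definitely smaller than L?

The elements the relations force below L are K, E, F, A, U, S, Q — no chain reaches any other.
That is 7.

7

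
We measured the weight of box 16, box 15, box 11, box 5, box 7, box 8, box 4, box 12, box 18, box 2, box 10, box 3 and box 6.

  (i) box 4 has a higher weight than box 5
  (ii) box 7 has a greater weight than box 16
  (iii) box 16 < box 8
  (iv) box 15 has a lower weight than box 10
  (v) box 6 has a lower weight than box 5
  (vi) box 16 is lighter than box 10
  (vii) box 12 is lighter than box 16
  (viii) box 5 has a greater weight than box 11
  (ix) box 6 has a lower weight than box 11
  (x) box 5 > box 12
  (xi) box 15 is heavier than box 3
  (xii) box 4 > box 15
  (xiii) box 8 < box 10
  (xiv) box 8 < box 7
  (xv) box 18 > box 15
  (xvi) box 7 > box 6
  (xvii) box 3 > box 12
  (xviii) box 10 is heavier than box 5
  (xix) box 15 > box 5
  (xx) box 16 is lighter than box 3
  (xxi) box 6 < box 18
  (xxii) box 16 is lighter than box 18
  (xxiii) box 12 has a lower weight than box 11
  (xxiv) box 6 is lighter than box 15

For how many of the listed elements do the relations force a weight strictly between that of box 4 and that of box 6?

The relations place box 6 below box 4. An element lies strictly between them when it is forced above box 6 and also forced below box 4.
Above box 6: {box 11, box 5, box 15, box 18, box 10, box 7}. Below box 4: {box 12, box 11, box 16, box 5, box 3, box 15}.
Intersection: {box 11, box 5, box 15} — 3.

3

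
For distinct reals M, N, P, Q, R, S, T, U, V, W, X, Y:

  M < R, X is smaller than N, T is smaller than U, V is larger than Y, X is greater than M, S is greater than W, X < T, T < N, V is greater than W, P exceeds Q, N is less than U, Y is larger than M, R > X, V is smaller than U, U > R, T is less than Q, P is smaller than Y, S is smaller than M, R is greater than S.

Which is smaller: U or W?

The relevant relations are W < S; S < M; M < X; X < T; T < Q; Q < P; P < Y; Y < V; V < U.
Together: W < S < M < X < T < Q < P < Y < V < U.
So W < U; W is the smaller of the two.

W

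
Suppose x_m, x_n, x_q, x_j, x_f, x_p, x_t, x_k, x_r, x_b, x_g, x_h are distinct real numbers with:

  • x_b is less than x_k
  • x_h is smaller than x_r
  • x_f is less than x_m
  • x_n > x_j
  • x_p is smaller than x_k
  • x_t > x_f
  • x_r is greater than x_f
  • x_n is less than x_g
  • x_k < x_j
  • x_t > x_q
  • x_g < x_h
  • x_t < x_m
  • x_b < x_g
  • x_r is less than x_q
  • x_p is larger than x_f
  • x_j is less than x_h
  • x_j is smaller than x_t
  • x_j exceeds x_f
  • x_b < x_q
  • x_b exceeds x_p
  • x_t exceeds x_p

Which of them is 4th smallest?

x_k

Chaining the given pairs: x_f < x_p < x_b < x_k < x_j < x_n < x_g < x_h < x_r < x_q < x_t < x_m.
Counting 4 from the smallest end gives x_k.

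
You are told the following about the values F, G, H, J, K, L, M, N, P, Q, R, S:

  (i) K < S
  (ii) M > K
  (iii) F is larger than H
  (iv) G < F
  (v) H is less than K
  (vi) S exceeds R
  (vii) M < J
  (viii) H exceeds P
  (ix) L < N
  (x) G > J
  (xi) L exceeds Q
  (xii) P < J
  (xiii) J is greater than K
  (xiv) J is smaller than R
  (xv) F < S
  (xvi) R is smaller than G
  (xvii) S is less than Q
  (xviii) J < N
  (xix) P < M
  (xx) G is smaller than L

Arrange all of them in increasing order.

Each adjacent pair is fixed by a given relation: P < H; H < K; K < M; M < J; J < R; R < G; G < F; F < S; S < Q; Q < L; L < N. Chaining them end to end gives the full order.

P < H < K < M < J < R < G < F < S < Q < L < N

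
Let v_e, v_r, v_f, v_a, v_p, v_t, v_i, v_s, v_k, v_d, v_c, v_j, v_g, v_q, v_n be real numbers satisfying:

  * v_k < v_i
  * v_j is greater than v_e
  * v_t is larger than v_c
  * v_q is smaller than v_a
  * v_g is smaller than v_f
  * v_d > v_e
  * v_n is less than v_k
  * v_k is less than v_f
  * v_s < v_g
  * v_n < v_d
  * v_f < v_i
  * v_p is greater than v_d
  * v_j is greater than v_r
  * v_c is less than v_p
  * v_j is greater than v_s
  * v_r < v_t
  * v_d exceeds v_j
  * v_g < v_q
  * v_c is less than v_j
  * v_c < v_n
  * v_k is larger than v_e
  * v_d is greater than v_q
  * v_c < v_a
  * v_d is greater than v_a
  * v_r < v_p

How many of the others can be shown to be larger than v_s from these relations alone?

The elements the relations force above v_s are v_g, v_j, v_q, v_a, v_f, v_d, v_i, v_p — no chain reaches any other.
That is 8.

8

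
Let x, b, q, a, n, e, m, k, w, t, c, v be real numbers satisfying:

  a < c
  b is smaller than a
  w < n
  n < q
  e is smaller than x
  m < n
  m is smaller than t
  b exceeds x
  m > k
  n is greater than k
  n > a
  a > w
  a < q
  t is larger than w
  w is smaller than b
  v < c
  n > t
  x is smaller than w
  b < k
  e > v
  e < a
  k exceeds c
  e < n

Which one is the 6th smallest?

a

Chaining the given pairs: v < e < x < w < b < a < c < k < m < t < n < q.
The 6th smallest is a.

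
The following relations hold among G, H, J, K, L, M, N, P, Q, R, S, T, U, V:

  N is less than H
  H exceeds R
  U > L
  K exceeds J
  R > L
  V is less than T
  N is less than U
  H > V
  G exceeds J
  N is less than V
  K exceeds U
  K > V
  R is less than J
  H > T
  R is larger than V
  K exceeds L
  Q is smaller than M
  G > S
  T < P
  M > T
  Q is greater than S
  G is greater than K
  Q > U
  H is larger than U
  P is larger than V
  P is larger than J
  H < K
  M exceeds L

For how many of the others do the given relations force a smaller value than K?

8

The elements the relations force below K are L, N, V, U, R, T, J, H — no chain reaches any other.
That is 8.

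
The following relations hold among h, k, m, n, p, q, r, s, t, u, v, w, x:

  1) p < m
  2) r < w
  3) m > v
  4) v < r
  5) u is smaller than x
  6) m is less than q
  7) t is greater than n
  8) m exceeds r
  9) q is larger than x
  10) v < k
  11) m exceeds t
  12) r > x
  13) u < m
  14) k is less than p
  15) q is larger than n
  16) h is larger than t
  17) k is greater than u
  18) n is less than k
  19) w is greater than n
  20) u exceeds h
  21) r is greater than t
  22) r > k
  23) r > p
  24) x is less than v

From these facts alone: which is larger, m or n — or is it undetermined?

m

Link the given pairs in sequence: n < t; t < h; h < u; u < x; x < v; v < k; k < p; p < r; r < m.
Chaining these gives n < t < h < u < x < v < k < p < r < m.
So m is larger.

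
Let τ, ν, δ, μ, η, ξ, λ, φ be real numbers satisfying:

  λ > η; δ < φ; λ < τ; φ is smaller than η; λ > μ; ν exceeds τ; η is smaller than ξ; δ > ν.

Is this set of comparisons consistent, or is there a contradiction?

inconsistent

Chaining the given relations yields λ < τ < ν < δ < φ < η, so λ < η. But one relation states η < λ. These cannot both hold.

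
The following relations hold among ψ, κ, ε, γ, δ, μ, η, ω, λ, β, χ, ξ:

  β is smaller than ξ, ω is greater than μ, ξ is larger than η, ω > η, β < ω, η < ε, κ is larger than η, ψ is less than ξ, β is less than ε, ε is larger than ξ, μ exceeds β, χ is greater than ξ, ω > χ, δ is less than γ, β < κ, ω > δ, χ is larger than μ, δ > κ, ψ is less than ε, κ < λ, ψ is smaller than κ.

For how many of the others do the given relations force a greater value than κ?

Directly above κ: δ, λ.
One step further: ω, γ (4 so far).
Nothing else is reachable above κ; 4 in all.

4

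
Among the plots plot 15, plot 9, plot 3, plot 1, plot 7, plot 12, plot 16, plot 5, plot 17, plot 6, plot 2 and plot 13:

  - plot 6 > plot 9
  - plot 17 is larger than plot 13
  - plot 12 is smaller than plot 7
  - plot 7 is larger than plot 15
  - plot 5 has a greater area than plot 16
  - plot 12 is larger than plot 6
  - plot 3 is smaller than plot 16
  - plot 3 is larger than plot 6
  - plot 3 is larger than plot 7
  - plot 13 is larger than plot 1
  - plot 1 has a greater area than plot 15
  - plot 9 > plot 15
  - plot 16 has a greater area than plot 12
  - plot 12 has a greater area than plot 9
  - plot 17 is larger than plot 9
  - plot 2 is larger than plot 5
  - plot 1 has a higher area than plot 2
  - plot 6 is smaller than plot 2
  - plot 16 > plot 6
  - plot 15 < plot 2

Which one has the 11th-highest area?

plot 9

Chaining the given pairs: plot 15 < plot 9 < plot 6 < plot 12 < plot 7 < plot 3 < plot 16 < plot 5 < plot 2 < plot 1 < plot 13 < plot 17.
Counting 11 from the largest end gives plot 9.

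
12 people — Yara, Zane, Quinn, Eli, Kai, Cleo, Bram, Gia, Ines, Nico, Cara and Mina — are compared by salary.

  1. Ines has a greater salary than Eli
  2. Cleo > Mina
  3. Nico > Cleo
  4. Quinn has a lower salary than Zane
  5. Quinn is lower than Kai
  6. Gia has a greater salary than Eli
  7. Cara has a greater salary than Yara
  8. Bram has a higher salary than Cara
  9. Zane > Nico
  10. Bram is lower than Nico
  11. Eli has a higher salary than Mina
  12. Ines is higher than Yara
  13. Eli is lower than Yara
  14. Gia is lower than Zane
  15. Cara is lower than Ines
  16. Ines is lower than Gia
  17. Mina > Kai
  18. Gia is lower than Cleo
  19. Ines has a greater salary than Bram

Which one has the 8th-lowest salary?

Ines

The consecutive relations fix a unique order: Quinn < Kai < Mina < Eli < Yara < Cara < Bram < Ines < Gia < Cleo < Nico < Zane.
Counting 8 from the smallest end gives Ines.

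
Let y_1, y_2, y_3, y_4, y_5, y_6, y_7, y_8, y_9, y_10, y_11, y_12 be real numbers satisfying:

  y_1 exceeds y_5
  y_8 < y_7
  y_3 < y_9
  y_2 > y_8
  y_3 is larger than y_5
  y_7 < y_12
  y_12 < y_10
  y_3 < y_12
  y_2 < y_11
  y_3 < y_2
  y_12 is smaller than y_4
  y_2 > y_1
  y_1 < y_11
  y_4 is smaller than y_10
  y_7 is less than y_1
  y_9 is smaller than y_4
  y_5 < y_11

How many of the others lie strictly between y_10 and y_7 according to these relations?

The relations place y_7 below y_10. An element lies strictly between them when it is forced above y_7 and also forced below y_10.
Above y_7: {y_1, y_12, y_4, y_2, y_11}. Below y_10: {y_5, y_8, y_3, y_12, y_9, y_4}.
Intersection: {y_12, y_4} — 2.

2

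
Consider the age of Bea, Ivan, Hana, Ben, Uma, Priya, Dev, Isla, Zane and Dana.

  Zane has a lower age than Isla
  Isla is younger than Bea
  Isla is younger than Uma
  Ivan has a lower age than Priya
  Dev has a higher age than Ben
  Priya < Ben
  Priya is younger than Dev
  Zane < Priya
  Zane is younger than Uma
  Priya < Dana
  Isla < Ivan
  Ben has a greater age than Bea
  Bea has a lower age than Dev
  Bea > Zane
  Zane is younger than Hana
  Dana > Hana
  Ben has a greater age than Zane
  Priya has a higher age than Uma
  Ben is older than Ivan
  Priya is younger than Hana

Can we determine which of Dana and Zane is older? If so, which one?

Dana

The relevant relations are Zane < Isla; Isla < Uma; Uma < Priya; Priya < Hana; Hana < Dana.
Together: Zane < Isla < Uma < Priya < Hana < Dana.
So Dana is older.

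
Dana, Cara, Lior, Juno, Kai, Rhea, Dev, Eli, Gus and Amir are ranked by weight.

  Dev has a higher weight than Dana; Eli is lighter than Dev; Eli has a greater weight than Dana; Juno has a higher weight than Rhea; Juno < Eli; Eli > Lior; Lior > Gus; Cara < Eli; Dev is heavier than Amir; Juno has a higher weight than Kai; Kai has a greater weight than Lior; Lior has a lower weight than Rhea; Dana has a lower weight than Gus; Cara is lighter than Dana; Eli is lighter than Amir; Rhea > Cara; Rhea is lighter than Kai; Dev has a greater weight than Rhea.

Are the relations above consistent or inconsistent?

consistent

The single ordering Cara < Dana < Gus < Lior < Rhea < Kai < Juno < Eli < Amir < Dev satisfies every listed relation, so no contradiction arises.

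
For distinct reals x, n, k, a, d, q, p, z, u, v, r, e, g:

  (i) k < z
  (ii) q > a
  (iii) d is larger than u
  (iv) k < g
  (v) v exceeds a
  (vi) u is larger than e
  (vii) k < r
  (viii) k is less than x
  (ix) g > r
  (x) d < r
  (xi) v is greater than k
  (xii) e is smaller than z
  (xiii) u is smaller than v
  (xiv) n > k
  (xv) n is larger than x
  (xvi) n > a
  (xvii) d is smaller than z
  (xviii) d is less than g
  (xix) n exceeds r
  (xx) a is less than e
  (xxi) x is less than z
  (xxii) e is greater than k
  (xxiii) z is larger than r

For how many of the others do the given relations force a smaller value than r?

From r the given relations immediately reach k, d.
From those, u — 3 in total.
From those, e — 4 in total.
From those, a — 5 in total.
Nothing else is reachable below r; 5 in all.

5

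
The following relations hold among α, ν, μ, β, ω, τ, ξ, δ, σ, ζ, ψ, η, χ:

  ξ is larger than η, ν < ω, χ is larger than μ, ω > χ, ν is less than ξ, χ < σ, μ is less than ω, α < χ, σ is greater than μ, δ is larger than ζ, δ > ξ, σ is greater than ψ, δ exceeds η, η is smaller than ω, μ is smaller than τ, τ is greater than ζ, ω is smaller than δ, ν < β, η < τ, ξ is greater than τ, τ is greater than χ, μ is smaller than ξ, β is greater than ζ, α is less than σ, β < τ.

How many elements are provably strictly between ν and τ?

The relations place ν below τ. An element lies strictly between them when it is forced above ν and also forced below τ.
Above ν: {β, ω, ξ, δ}. Below τ: {ζ, α, μ, χ, β, η}.
Intersection: {β} — 1.

1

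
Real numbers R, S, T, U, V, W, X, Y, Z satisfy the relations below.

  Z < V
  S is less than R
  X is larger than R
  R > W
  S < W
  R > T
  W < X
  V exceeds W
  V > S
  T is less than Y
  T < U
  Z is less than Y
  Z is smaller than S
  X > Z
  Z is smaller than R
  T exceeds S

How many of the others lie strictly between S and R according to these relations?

2

The relations place S below R. An element lies strictly between them when it is forced above S and also forced below R.
Above S: {T, W, U, V, Y, X}. Below R: {Z, T, W}.
Intersection: {T, W} — 2.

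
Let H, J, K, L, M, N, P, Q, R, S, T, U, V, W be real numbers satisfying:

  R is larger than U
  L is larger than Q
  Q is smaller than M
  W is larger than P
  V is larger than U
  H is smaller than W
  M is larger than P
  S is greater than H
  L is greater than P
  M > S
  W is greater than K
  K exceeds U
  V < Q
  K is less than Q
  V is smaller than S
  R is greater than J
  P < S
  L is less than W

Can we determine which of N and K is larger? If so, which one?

Following every chain through N: nothing is chained to N.
K is not reached, and no chain runs the other way from K to N.
So the given relations leave the order of N and K undetermined.

undetermined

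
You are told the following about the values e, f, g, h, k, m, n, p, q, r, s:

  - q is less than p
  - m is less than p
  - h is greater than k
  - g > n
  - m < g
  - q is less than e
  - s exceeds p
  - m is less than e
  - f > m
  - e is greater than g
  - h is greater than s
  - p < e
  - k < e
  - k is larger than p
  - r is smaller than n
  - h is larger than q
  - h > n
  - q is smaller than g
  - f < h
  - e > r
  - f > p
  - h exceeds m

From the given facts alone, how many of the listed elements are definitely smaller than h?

Directly below h: m, q, k, s, f, n.
One step further: p, r (8 so far).
No other element is forced below h by the given relations, so the count is 8.

8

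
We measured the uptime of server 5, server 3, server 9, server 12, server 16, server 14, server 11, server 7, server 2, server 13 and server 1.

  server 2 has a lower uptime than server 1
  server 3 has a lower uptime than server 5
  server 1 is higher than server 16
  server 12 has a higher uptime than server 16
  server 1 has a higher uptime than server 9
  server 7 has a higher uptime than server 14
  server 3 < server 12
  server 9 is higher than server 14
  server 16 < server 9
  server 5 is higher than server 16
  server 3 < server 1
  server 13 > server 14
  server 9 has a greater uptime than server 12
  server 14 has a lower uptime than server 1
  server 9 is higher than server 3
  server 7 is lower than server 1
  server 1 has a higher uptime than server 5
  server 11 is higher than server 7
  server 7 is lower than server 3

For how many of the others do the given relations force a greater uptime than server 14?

From server 14 the given relations immediately reach server 7, server 13, server 9, server 1.
From those, server 3, server 11 — 6 in total.
From those, server 12, server 5 — 8 in total.
Nothing else is reachable above server 14; 8 in all.

8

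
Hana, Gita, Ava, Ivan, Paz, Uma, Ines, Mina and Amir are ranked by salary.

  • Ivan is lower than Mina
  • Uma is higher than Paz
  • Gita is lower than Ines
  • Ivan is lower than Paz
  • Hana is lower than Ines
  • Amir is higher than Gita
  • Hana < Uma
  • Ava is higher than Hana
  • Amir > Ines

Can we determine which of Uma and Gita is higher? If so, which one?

undetermined

Following every chain through Gita: above Gita we get Ines, Amir.
Uma is not reached, and no chain runs the other way from Uma to Gita.
So the given relations leave the order of Gita and Uma undetermined.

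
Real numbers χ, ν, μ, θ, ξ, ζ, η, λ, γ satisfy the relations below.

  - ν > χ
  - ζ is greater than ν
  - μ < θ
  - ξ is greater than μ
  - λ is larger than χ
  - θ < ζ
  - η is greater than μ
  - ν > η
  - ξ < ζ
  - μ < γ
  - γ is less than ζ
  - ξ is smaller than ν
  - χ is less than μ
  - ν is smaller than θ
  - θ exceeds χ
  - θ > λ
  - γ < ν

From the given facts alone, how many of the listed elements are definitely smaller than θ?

7

From θ the given relations immediately reach χ, μ, λ, ν.
From those, ξ, γ, η — 7 in total.
No other element is forced below θ by the given relations, so the count is 7.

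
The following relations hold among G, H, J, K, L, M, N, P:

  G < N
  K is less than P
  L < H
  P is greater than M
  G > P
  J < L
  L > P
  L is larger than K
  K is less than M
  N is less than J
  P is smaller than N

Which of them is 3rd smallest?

Chaining the given pairs: K < M < P < G < N < J < L < H.
The 3rd smallest is P.

P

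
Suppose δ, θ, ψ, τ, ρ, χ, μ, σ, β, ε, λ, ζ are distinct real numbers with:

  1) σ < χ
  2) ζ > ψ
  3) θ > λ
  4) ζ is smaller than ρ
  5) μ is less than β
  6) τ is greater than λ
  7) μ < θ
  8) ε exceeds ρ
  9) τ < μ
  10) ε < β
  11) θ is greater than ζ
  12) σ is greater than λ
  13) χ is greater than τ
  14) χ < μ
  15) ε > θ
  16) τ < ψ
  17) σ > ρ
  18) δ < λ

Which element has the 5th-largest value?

χ

The consecutive relations fix a unique order: δ < λ < τ < ψ < ζ < ρ < σ < χ < μ < θ < ε < β.
Counting 5 from the largest end gives χ.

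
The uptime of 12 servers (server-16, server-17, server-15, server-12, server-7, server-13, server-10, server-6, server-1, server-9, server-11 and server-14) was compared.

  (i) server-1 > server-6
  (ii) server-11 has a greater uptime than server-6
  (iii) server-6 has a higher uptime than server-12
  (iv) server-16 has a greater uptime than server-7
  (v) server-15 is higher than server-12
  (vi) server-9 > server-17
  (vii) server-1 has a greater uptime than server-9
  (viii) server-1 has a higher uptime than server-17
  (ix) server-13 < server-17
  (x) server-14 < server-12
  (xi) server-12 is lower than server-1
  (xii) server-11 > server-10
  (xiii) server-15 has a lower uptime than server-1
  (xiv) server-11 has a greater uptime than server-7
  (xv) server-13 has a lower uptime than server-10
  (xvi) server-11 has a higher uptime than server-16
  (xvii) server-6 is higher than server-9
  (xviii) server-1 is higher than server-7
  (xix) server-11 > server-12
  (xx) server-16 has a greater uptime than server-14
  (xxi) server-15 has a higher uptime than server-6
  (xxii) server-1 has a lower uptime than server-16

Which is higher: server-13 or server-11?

Following the relations from server-13: server-13 < server-17 < server-9 < server-6 < server-1 < server-16 < server-11.
So server-13 < server-11; server-11 is the higher of the two.

server-11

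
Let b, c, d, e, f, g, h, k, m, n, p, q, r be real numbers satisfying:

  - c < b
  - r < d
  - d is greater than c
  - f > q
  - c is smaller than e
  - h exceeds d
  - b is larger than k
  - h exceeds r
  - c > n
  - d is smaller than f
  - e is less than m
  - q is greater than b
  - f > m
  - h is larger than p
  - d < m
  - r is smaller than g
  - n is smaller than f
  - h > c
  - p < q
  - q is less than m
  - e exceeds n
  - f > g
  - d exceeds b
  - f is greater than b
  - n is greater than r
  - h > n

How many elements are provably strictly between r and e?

2

The relations place r below e. An element lies strictly between them when it is forced above r and also forced below e.
Above r: {n, c, b, g, d, q, m, f, h}. Below e: {n, c}.
Intersection: {n, c} — 2.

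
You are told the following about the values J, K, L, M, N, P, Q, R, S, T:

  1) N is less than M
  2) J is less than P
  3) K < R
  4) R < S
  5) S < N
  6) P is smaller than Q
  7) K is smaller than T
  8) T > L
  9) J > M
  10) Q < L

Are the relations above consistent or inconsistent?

The single ordering K < R < S < N < M < J < P < Q < L < T satisfies every listed relation, so no contradiction arises.

consistent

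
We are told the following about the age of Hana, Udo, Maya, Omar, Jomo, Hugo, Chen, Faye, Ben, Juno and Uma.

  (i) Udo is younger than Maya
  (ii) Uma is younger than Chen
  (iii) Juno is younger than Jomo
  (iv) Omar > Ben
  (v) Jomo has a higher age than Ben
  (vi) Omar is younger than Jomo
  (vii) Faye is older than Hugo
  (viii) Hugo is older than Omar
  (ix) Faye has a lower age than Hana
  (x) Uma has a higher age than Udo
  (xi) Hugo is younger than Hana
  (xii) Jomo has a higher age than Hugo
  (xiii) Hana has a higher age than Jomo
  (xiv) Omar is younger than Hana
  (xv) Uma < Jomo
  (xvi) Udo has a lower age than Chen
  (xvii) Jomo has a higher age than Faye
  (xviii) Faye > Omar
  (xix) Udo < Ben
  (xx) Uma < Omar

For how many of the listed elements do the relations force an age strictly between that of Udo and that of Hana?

6

The relations place Udo below Hana. An element lies strictly between them when it is forced above Udo and also forced below Hana.
Above Udo: {Uma, Ben, Omar, Hugo, Maya, Faye, Jomo, Chen}. Below Hana: {Uma, Ben, Omar, Juno, Hugo, Faye, Jomo}.
Intersection: {Uma, Ben, Omar, Hugo, Faye, Jomo} — 6.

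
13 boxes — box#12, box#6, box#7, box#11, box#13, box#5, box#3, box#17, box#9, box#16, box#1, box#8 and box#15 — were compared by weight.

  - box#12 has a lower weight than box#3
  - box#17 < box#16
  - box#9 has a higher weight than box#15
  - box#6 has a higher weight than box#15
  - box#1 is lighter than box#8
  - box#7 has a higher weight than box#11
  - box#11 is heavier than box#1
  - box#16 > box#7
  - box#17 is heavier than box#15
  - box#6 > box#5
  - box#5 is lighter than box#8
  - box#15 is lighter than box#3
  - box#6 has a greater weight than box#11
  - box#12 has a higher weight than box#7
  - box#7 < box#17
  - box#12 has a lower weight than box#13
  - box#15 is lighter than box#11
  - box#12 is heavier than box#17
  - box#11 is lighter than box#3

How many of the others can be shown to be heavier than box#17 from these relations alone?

From box#17 the given relations immediately reach box#12, box#16.
From those, box#13, box#3 — 4 in total.
No other element is forced above box#17 by the given relations, so the count is 4.

4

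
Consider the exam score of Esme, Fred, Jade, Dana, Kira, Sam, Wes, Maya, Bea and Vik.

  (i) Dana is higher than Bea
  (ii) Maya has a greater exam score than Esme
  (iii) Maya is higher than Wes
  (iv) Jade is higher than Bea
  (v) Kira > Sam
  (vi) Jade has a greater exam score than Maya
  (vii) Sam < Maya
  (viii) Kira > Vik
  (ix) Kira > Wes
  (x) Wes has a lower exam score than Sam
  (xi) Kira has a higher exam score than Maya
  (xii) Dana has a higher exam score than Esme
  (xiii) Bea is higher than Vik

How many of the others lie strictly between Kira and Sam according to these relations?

1

Chaining upward from Sam reaches: Maya, Jade.
Chaining downward from Kira reaches: Esme, Wes, Maya, Vik.
Strictly between Sam and Kira are those in both lists: Maya — 1 element.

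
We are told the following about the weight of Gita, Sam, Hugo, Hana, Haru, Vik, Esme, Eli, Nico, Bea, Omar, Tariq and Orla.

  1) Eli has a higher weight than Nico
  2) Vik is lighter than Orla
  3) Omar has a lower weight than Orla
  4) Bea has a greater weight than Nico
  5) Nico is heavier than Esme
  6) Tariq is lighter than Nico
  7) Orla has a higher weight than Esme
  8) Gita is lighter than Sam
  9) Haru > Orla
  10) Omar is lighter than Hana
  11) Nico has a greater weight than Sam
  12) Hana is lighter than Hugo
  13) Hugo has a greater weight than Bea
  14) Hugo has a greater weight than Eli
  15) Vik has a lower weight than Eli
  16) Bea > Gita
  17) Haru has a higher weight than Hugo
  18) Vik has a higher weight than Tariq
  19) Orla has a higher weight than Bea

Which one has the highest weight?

Chaining downward from Haru: directly below it, Orla, Hugo; then Esme, Vik, Bea, Omar, Hana, Eli; then Tariq, Gita, Nico; then Sam.
That covers every other element, and nothing is given above Haru, so Haru is the highest weight.

Haru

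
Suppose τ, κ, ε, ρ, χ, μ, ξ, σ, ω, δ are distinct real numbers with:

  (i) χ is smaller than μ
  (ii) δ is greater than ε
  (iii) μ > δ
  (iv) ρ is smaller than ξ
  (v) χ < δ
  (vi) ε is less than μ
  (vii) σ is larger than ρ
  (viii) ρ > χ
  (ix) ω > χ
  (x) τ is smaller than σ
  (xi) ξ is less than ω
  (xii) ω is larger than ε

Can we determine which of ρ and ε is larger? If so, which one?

Following every chain through ε: above ε we get δ, μ, ω.
ρ is not reached, and no chain runs the other way from ρ to ε.
So the given relations leave the order of ε and ρ undetermined.

undetermined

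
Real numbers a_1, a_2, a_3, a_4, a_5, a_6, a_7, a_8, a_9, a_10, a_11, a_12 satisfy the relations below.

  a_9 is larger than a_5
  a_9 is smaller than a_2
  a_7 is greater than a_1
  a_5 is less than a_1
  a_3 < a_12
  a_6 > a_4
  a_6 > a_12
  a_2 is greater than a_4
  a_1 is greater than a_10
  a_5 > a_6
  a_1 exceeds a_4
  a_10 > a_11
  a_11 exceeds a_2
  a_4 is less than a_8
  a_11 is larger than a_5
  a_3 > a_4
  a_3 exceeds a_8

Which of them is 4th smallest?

a_12

The consecutive relations fix a unique order: a_4 < a_8 < a_3 < a_12 < a_6 < a_5 < a_9 < a_2 < a_11 < a_10 < a_1 < a_7.
Counting 4 from the smallest end gives a_12.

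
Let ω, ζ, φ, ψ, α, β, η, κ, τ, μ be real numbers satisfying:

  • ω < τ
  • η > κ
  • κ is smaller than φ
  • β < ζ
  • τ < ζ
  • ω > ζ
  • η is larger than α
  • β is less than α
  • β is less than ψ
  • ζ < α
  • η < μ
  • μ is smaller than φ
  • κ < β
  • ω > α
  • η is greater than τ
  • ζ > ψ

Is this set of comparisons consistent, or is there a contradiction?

inconsistent

We have τ < ζ stated directly, yet also ζ < α < ω < τ by chaining the others — so ζ < τ. Contradiction.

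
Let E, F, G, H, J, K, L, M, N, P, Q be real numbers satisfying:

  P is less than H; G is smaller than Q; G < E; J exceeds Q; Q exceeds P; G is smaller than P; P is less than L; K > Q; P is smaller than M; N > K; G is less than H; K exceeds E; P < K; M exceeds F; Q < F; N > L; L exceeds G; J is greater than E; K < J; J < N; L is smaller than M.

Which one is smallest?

G

P is not least since G < P; E is not least since G < E; Q is not least since P < Q; L is not least since G < L; H is not least since G < H; F is not least since Q < F; M is not least since F < M; K is not least since E < K; J is not least since K < J; N is not least since J < N.
Only G has nothing below it, so G is the smallest.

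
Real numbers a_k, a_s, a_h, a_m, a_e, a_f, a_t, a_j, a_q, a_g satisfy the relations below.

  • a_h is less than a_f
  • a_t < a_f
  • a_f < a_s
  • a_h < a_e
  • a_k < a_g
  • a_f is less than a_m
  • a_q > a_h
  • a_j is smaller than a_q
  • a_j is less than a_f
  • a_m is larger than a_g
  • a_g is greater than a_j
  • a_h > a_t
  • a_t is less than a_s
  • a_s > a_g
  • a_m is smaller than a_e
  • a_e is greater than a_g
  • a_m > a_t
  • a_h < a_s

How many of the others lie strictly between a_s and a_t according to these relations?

2

The relations place a_t below a_s. An element lies strictly between them when it is forced above a_t and also forced below a_s.
Above a_t: {a_h, a_f, a_q, a_m, a_e}. Below a_s: {a_k, a_j, a_h, a_g, a_f}.
Intersection: {a_h, a_f} — 2.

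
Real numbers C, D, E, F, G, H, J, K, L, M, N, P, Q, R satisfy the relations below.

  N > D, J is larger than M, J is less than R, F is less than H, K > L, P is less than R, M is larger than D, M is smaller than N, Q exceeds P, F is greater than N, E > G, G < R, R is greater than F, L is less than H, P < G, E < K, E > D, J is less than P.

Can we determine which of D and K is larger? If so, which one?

D < M < J < P < G < E < K, by transitivity through M, J, P, G, E.
So K is larger.

K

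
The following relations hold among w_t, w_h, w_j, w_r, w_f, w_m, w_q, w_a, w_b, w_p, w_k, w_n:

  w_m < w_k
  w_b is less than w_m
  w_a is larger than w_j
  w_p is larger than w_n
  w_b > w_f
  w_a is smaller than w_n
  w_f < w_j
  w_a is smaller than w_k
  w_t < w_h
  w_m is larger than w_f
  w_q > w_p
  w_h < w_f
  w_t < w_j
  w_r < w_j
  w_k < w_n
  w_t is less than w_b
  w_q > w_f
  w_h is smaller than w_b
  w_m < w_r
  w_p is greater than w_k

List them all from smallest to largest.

The consecutive links are each given: w_t < w_h; w_h < w_f; w_f < w_b; w_b < w_m; w_m < w_r; w_r < w_j; w_j < w_a; w_a < w_k; w_k < w_n; w_n < w_p; w_p < w_q.

w_t < w_h < w_f < w_b < w_m < w_r < w_j < w_a < w_k < w_n < w_p < w_q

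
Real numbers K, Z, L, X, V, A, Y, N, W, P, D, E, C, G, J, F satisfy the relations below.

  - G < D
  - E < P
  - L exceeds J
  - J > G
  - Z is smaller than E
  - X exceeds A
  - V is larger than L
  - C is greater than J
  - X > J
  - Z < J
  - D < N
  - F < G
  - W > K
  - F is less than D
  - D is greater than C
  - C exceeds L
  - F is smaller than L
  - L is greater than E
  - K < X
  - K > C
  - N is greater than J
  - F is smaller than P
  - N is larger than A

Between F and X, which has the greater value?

The relevant relations are F < G; G < J; J < L; L < C; C < K; K < X.
Together: F < G < J < L < C < K < X.
So F < X; X is the larger of the two.

X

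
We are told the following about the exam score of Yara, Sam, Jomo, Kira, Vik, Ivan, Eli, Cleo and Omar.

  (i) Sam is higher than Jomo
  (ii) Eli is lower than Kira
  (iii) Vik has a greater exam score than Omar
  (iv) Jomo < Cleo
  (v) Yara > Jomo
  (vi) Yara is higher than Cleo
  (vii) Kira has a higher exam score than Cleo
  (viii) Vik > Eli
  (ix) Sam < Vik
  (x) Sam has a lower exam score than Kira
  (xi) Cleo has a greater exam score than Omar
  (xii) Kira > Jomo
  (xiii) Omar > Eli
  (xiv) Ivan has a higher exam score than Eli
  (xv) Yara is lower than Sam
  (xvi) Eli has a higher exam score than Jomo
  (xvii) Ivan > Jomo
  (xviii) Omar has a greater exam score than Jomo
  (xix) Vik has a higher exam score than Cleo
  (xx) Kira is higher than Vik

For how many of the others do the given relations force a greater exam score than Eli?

From Eli the given relations immediately reach Omar, Ivan, Vik, Kira.
From those, Cleo — 5 in total.
From those, Yara — 6 in total.
From those, Sam — 7 in total.
No other element is forced above Eli by the given relations, so the count is 7.

7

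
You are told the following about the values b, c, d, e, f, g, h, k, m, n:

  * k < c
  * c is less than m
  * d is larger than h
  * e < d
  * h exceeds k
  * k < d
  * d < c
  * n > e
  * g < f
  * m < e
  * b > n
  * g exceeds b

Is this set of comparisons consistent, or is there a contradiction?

We have e < d stated directly, yet also d < c < m < e by chaining the others — so d < e. Contradiction.

inconsistent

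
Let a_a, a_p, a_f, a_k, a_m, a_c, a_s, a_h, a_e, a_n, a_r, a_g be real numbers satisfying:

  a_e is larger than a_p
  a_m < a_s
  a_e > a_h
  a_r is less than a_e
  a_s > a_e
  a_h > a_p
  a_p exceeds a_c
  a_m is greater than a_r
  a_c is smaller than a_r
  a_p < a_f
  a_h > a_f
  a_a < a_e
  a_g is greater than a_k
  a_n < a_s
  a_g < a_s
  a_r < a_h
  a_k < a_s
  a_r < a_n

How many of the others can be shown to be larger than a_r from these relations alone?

The elements the relations force above a_r are a_m, a_h, a_n, a_e, a_s — no chain reaches any other.
That is 5.

5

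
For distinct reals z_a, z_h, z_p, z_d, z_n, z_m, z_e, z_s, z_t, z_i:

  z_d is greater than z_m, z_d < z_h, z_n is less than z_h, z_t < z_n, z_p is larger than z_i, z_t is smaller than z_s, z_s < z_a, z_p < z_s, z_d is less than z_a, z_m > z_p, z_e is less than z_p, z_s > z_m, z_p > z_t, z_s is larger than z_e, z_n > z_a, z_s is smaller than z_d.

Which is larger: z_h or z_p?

z_h

z_p < z_m and z_m < z_s give z_p < z_s.
With z_s < z_d: z_p < z_m < z_s < z_d.
Then z_d < z_a extends the chain to z_a.
Then z_a < z_n extends the chain to z_n.
Then z_n < z_h extends the chain to z_h.
So z_p < z_h; z_h is the larger of the two.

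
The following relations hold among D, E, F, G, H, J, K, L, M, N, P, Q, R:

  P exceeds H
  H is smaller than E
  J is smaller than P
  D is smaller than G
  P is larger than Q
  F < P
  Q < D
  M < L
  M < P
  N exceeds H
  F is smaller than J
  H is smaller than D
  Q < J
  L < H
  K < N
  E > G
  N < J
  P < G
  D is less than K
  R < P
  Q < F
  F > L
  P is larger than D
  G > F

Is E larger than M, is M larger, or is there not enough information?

M < L and L < H give M < H.
Then H < D extends the chain to D.
With D < K: M < L < H < D < K.
Then K < N extends the chain to N.
With N < J: M < L < H < D < K < N < J.
With J < P: M < L < H < D < K < N < J < P.
Then P < G extends the chain to G.
Then G < E extends the chain to E.
So E is larger.

E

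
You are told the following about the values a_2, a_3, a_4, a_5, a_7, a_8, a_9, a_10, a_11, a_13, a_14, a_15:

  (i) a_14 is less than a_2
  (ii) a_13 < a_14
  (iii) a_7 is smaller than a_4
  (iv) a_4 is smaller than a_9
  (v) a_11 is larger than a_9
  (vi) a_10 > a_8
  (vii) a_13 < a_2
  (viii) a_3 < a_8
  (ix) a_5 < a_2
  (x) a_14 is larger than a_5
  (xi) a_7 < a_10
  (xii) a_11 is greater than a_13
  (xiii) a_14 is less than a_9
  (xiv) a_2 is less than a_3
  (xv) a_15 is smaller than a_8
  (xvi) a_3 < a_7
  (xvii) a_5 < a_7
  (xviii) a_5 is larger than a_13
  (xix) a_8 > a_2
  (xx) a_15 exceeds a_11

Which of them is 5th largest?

Chaining the given pairs: a_13 < a_5 < a_14 < a_2 < a_3 < a_7 < a_4 < a_9 < a_11 < a_15 < a_8 < a_10.
Counting 5 from the largest end gives a_9.

a_9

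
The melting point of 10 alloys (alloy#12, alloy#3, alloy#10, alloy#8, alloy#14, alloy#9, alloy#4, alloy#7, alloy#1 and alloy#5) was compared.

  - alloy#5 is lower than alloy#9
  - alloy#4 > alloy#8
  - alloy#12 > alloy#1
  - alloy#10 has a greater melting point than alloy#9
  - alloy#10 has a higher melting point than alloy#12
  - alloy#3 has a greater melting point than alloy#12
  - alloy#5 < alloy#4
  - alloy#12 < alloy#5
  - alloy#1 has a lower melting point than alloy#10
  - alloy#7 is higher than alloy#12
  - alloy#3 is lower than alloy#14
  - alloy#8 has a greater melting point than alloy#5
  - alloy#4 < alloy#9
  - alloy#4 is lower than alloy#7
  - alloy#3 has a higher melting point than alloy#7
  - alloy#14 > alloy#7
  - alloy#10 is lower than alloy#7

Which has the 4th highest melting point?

alloy#10

The consecutive relations fix a unique order: alloy#1 < alloy#12 < alloy#5 < alloy#8 < alloy#4 < alloy#9 < alloy#10 < alloy#7 < alloy#3 < alloy#14.
The 4th largest is alloy#10.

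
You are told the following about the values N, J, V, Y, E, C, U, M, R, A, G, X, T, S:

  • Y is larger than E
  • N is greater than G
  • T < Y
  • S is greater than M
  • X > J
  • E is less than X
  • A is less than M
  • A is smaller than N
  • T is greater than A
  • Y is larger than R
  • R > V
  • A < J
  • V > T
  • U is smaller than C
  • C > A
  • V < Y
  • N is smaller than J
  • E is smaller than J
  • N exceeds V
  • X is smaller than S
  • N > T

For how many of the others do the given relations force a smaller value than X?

Directly below X: E, J.
One step further: A, N (4 so far).
One step further: T, V, G (7 so far).
Nothing else is reachable below X; 7 in all.

7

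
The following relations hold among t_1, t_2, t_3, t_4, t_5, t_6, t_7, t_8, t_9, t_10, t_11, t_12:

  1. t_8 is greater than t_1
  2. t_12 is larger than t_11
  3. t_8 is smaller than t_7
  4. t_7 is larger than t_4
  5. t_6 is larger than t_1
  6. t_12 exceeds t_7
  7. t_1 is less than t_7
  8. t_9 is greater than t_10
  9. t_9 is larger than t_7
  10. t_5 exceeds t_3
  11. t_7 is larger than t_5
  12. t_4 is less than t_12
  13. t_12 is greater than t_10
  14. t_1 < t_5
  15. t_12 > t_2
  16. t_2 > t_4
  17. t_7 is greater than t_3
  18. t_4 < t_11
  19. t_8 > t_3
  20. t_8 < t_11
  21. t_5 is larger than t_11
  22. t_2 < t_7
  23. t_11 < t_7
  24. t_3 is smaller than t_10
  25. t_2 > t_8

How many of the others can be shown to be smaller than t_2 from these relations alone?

4

The elements the relations force below t_2 are t_1, t_3, t_8, t_4 — no chain reaches any other.
That is 4.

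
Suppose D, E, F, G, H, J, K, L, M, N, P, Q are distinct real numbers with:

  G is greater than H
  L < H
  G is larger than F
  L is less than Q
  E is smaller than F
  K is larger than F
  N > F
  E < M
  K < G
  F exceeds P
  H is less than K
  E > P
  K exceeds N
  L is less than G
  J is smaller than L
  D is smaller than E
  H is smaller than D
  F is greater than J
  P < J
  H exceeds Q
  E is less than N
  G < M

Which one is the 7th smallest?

The consecutive relations fix a unique order: P < J < L < Q < H < D < E < F < N < K < G < M.
The 7th smallest is E.

E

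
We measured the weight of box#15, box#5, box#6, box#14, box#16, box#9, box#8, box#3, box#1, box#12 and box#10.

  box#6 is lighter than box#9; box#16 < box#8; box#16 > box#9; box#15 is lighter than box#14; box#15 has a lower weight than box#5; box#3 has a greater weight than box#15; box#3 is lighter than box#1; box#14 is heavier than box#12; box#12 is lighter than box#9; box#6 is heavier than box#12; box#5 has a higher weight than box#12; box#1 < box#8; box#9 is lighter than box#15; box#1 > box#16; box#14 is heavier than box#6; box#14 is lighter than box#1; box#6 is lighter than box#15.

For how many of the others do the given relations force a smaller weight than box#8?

8

The elements the relations force below box#8 are box#12, box#6, box#9, box#16, box#15, box#14, box#3, box#1 — no chain reaches any other.
That is 8.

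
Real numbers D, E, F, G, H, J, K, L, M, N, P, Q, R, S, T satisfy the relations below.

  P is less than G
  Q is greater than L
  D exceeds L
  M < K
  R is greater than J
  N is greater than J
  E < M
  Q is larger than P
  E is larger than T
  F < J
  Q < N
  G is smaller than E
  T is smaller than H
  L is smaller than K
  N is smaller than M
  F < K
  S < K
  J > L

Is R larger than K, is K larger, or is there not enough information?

undetermined

Following every chain through R: below R we get L, F, J.
K is not reached, and no chain runs the other way from K to R.
So the given relations leave the order of R and K undetermined.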